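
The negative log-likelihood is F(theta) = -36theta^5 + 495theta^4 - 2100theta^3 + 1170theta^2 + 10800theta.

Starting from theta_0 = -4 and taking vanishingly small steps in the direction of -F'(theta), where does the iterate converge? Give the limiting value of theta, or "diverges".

-1

F'(theta) = -180(theta - 5)(theta - 4)(theta - 3)(theta + 1), so F'(-4) = -272160.
Gradient descent moves in the -F' direction, i.e. theta is increasing.
The nearest critical point in that direction is theta = -1, where F'' = 21600 > 0 (a local minimum). The iterate converges there.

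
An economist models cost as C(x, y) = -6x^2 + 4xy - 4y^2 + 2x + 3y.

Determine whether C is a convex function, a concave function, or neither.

concave

C is quadratic, so its Hessian is the constant matrix H = [[-12, 4], [4, -8]].
det(H) = 80, tr(H) = -20.
det(H) > 0 and tr(H) < 0, so H is negative definite everywhere: concave.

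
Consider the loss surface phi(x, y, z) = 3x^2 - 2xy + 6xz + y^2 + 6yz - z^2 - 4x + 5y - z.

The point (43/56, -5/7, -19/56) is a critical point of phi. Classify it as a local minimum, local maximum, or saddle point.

saddle point

The Hessian is constant: H = [[6, -2, 6], [-2, 2, 6], [6, 6, -2]].
Leading principal minors: Δ₁ = 6, Δ₂ = 8, Δ₃ = -448.
The minors fit neither the all-positive nor the alternating-sign pattern, so H is indefinite: a saddle point.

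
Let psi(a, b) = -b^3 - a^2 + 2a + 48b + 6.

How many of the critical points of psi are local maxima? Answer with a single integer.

psi separates as a function of a plus a function of b, so ∇psi=0 decouples.
∂psi/∂a = -2(a - 1) = 0 at a ∈ {1}; ∂psi/∂b = -3(b - 4)(b + 4) = 0 at b ∈ {-4, 4}.
The Hessian is diagonal: diag(psi_aa, psi_bb). Second derivatives: psi_aa(1)=-2; psi_bb(-4)=24, psi_bb(4)=-24.
Local maxima occur where both diagonal entries negative: (1, 4). Count: 1.

1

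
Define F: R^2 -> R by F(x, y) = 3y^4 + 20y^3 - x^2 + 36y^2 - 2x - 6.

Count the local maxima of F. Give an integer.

F separates as a function of x plus a function of y, so ∇F=0 decouples.
∂F/∂x = -2(x + 1) = 0 at x ∈ {-1}; ∂F/∂y = 12y(y + 2)(y + 3) = 0 at y ∈ {-3, -2, 0}.
The Hessian is diagonal: diag(F_xx, F_yy). Second derivatives: F_xx(-1)=-2; F_yy(-3)=36, F_yy(-2)=-24, F_yy(0)=72.
Local maxima occur where both diagonal entries negative: (-1, -2). Count: 1.

1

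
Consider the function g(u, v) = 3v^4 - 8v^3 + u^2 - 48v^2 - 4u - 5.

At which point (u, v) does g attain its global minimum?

g(u,v) separates as P(u) + Q(v) − 5, so its minimum is min P + min Q − 5.
P'(u) = 2u - 4 vanishes at u ∈ {2}; Q'(v) = 12v(v - 4)(v + 2) vanishes at v ∈ {-2, 0, 4}.
Local minima of P (where P''>0): P(2)=-4. Local minima of Q: Q(-2)=-80, Q(4)=-512.
So the global minimum of g is P(2) + Q(4) − 5 = -4 − 512 − 5 = -521, attained at (2, 4).

(2, 4)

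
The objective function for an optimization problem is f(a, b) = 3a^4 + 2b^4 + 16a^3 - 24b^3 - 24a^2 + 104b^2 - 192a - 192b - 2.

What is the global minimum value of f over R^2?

f(a,b) separates as P(a) + Q(b) − 2, so its minimum is min P + min Q − 2.
P'(a) = 12(a - 2)(a + 2)(a + 4) vanishes at a ∈ {-4, -2, 2}; Q'(b) = 8(b - 4)(b - 3)(b - 2) vanishes at b ∈ {2, 3, 4}.
Local minima of P (where P''>0): P(-4)=128, P(2)=-304. Local minima of Q: Q(2)=-128, Q(4)=-128.
So the global minimum of f is P(2) + Q(2) − 2 = -304 − 128 − 2 = -434, attained at (2, 2).

-434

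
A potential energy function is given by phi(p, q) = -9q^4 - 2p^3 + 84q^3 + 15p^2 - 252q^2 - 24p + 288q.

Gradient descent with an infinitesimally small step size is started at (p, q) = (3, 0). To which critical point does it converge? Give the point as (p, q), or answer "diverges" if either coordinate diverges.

phi is separable, so gradient descent decouples: p follows -∂phi/∂p, q follows -∂phi/∂q.
∂phi/∂p = -6(p - 4)(p - 1); at p=3 this is 12, so p decreases.
∂phi/∂q = -36(q - 4)(q - 2)(q - 1); at q=0 this is 288, so q decreases.
The q-coordinate has no critical point in that direction and runs off to infinity.

diverges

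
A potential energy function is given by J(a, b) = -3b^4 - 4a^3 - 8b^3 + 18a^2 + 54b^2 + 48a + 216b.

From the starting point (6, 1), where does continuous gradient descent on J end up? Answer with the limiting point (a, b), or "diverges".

J is separable, so gradient descent decouples: a follows -∂J/∂a, b follows -∂J/∂b.
∂J/∂a = -12(a - 4)(a + 1); at a=6 this is -168, so a increases.
∂J/∂b = -12(b - 3)(b + 2)(b + 3); at b=1 this is 288, so b decreases.
The a-coordinate has no critical point in that direction and runs off to infinity.

diverges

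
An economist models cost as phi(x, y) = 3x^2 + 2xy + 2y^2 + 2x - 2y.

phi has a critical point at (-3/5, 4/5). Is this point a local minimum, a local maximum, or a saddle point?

local minimum

The Hessian of phi is constant: H = [[6, 2], [2, 4]].
det(H) = 6·4 − 2² = 20.
det(H) > 0 and tr(H) = 10 > 0, so H is positive definite and the point is a local minimum.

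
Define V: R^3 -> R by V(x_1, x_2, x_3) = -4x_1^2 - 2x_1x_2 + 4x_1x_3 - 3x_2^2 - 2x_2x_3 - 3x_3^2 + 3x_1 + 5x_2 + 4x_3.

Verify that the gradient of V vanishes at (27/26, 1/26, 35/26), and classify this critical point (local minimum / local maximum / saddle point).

local maximum

∇V = (-8x_1 - 2x_2 + 4x_3 + 3, -2x_1 - 6x_2 - 2x_3 + 5, 4x_1 - 2x_2 - 6x_3 + 4); substituting (27/26, 1/26, 35/26) gives ∇V = (0, 0, 0), so (27/26, 1/26, 35/26) is indeed a critical point.
The Hessian is constant: H = [[-8, -2, 4], [-2, -6, -2], [4, -2, -6]].
Leading principal minors: Δ₁ = -8, Δ₂ = 44, Δ₃ = -104.
The minors alternate sign starting negative (−, +, −), so H is negative definite: a local maximum.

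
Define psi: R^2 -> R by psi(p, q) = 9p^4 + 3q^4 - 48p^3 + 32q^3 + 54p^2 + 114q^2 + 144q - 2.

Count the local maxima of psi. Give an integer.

psi separates as a function of p plus a function of q, so ∇psi=0 decouples.
∂psi/∂p = 36p(p - 3)(p - 1) = 0 at p ∈ {0, 1, 3}; ∂psi/∂q = 12(q + 1)(q + 3)(q + 4) = 0 at q ∈ {-4, -3, -1}.
The Hessian is diagonal: diag(psi_pp, psi_qq). Second derivatives: psi_pp(0)=108, psi_pp(1)=-72, psi_pp(3)=216; psi_qq(-4)=36, psi_qq(-3)=-24, psi_qq(-1)=72.
Local maxima occur where both diagonal entries negative: (1, -3). Count: 1.

1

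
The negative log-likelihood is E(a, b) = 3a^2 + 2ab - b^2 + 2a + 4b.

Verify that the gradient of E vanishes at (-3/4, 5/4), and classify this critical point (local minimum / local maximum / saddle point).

∇E = (6a + 2b + 2, 2a - 2b + 4); substituting (-3/4, 5/4) gives ∇E = (0, 0), so (-3/4, 5/4) is indeed a critical point.
The Hessian of E is constant: H = [[6, 2], [2, -2]].
det(H) = 6·(-2) − 2² = -16.
Since det(H) < 0, H is indefinite and the critical point is a saddle point.

saddle point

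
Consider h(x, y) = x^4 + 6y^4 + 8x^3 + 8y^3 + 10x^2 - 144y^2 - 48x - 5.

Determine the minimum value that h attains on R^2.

h(x,y) separates as P(x) + Q(y) − 5, so its minimum is min P + min Q − 5.
P'(x) = 4(x - 1)(x + 3)(x + 4) vanishes at x ∈ {-4, -3, 1}; Q'(y) = 24y(y - 3)(y + 4) vanishes at y ∈ {-4, 0, 3}.
Local minima of P (where P''>0): P(-4)=96, P(1)=-29. Local minima of Q: Q(-4)=-1280, Q(3)=-594.
So the global minimum of h is P(1) + Q(-4) − 5 = -29 − 1280 − 5 = -1314, attained at (1, -4).

-1314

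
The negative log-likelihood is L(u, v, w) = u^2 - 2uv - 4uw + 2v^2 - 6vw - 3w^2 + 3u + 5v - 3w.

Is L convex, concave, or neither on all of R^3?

L is quadratic, so its Hessian is the constant matrix H = [[2, -2, -4], [-2, 4, -6], [-4, -6, -6]].
Leading principal minors: 2, 4, -256.
Neither pattern holds ⇒ H is indefinite ⇒ neither convex nor concave.

neither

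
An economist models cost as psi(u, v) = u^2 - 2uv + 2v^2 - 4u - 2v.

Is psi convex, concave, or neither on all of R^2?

convex

psi is quadratic, so its Hessian is the constant matrix H = [[2, -2], [-2, 4]].
det(H) = 4, tr(H) = 6.
det(H) > 0 and tr(H) > 0, so H is positive definite everywhere: convex.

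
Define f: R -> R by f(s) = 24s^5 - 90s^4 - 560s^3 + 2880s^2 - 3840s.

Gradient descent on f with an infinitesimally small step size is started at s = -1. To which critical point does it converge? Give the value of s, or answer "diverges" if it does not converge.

1

f'(s) = 120(s - 4)(s - 2)(s - 1)(s + 4), so f'(-1) = -10800.
Gradient descent moves in the -f' direction, i.e. s is increasing.
The nearest critical point in that direction is s = 1, where f'' = 1800 > 0 (a local minimum). The iterate converges there.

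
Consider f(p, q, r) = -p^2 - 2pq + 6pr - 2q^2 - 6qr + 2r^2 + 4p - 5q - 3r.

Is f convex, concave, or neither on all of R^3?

f is quadratic, so its Hessian is the constant matrix H = [[-2, -2, 6], [-2, -4, -6], [6, -6, 4]].
Leading principal minors: -2, 4, 376.
Neither pattern holds ⇒ H is indefinite ⇒ neither convex nor concave.

neither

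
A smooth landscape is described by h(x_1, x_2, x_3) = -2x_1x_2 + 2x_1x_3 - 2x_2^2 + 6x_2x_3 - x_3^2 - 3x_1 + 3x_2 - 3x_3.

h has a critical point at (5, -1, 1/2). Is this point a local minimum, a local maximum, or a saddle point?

saddle point

The Hessian is constant: H = [[0, -2, 2], [-2, -4, 6], [2, 6, -2]].
Leading principal minors: Δ₁ = 0, Δ₂ = -4, Δ₃ = -24.
The minors fit neither the all-positive nor the alternating-sign pattern, so H is indefinite: a saddle point.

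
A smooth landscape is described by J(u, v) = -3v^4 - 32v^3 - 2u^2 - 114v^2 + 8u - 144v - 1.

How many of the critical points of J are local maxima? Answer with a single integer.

J separates as a function of u plus a function of v, so ∇J=0 decouples.
∂J/∂u = -4(u - 2) = 0 at u ∈ {2}; ∂J/∂v = -12(v + 1)(v + 3)(v + 4) = 0 at v ∈ {-4, -3, -1}.
The Hessian is diagonal: diag(J_uu, J_vv). Second derivatives: J_uu(2)=-4; J_vv(-4)=-36, J_vv(-3)=24, J_vv(-1)=-72.
Local maxima occur where both diagonal entries negative: (2, -4), (2, -1). Count: 2.

2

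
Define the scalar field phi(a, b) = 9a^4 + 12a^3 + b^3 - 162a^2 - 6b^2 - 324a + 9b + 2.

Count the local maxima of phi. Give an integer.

phi separates as a function of a plus a function of b, so ∇phi=0 decouples.
∂phi/∂a = 36(a - 3)(a + 1)(a + 3) = 0 at a ∈ {-3, -1, 3}; ∂phi/∂b = 3(b - 3)(b - 1) = 0 at b ∈ {1, 3}.
The Hessian is diagonal: diag(phi_aa, phi_bb). Second derivatives: phi_aa(-3)=432, phi_aa(-1)=-288, phi_aa(3)=864; phi_bb(1)=-6, phi_bb(3)=6.
Local maxima occur where both diagonal entries negative: (-1, 1). Count: 1.

1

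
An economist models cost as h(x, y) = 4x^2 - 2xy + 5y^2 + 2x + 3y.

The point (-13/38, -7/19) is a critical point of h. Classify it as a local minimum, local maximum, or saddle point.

The Hessian of h is constant: H = [[8, -2], [-2, 10]].
det(H) = 8·10 − (-2)² = 76.
det(H) > 0 and tr(H) = 18 > 0, so H is positive definite and the point is a local minimum.

local minimum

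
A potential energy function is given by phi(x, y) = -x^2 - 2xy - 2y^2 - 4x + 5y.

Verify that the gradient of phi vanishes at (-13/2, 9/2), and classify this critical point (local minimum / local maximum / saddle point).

local maximum

∇phi = (-2x - 2y - 4, -2x - 4y + 5); substituting (-13/2, 9/2) gives ∇phi = (0, 0), so (-13/2, 9/2) is indeed a critical point.
The Hessian of phi is constant: H = [[-2, -2], [-2, -4]].
det(H) = (-2)·(-4) − (-2)² = 4.
det(H) > 0 and tr(H) = -6 < 0, so H is negative definite and the point is a local maximum.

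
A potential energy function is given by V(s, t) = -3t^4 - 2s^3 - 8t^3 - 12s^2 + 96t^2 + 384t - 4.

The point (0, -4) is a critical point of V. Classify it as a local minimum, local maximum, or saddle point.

The mixed partial ∂²V/∂s∂t is 0, so the Hessian at any point is diag(V_ss, V_tt) = diag(-12(s + 2), 12(-3t^2 - 4t + 16)).
At (0, -4): H = diag(-24, -192).
Both eigenvalues are negative, so H is negative definite: a local maximum.

local maximum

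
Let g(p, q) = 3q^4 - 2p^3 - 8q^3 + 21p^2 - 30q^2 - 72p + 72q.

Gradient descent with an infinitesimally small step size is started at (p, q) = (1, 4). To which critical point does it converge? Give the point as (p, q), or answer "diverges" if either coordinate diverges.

(3, 3)

g is separable, so gradient descent decouples: p follows -∂g/∂p, q follows -∂g/∂q.
∂g/∂p = -6(p - 4)(p - 3); at p=1 this is -36, so p increases.
∂g/∂q = 12(q - 3)(q - 1)(q + 2); at q=4 this is 216, so q decreases.
p converges to its nearest critical value 3 (a local min of the p-part); q converges to 3. The iterate converges to (3, 3).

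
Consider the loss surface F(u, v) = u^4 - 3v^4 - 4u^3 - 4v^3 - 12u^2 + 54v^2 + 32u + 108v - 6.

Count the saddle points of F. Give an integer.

5

F separates as a function of u plus a function of v, so ∇F=0 decouples.
∂F/∂u = 4(u - 4)(u - 1)(u + 2) = 0 at u ∈ {-2, 1, 4}; ∂F/∂v = -12(v - 3)(v + 1)(v + 3) = 0 at v ∈ {-3, -1, 3}.
The Hessian is diagonal: diag(F_uu, F_vv). Second derivatives: F_uu(-2)=72, F_uu(1)=-36, F_uu(4)=72; F_vv(-3)=-144, F_vv(-1)=96, F_vv(3)=-288.
Saddle points occur where the two diagonal entries have opposite signs: (-2, -3), (-2, 3), (1, -1), (4, -3), (4, 3). Count: 5.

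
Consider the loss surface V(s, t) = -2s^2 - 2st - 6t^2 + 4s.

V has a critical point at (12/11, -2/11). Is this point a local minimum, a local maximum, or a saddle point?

The Hessian of V is constant: H = [[-4, -2], [-2, -12]].
det(H) = (-4)·(-12) − (-2)² = 44.
det(H) > 0 and tr(H) = -16 < 0, so H is negative definite and the point is a local maximum.

local maximum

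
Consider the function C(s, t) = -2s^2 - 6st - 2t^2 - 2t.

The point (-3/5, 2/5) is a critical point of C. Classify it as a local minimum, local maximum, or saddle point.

The Hessian of C is constant: H = [[-4, -6], [-6, -4]].
det(H) = (-4)·(-4) − (-6)² = -20.
Since det(H) < 0, H is indefinite and the critical point is a saddle point.

saddle point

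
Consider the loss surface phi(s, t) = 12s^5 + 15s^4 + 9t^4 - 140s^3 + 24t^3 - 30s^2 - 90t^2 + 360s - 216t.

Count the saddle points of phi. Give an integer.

6

phi separates as a function of s plus a function of t, so ∇phi=0 decouples.
∂phi/∂s = 60(s - 2)(s - 1)(s + 1)(s + 3) = 0 at s ∈ {-3, -1, 1, 2}; ∂phi/∂t = 36(t - 2)(t + 1)(t + 3) = 0 at t ∈ {-3, -1, 2}.
The Hessian is diagonal: diag(phi_ss, phi_tt). Second derivatives: phi_ss(-3)=-2400, phi_ss(-1)=720, phi_ss(1)=-480, phi_ss(2)=900; phi_tt(-3)=360, phi_tt(-1)=-216, phi_tt(2)=540.
Saddle points occur where the two diagonal entries have opposite signs: (-3, -3), (-3, 2), (-1, -1), (1, -3), (1, 2), (2, -1). Count: 6.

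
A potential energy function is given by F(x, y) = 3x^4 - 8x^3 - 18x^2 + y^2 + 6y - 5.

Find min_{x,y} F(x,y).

-149

F(x,y) separates as P(x) + Q(y) − 5, so its minimum is min P + min Q − 5.
P'(x) = 12x(x - 3)(x + 1) vanishes at x ∈ {-1, 0, 3}; Q'(y) = 2y + 6 vanishes at y ∈ {-3}.
Local minima of P (where P''>0): P(-1)=-7, P(3)=-135. Local minima of Q: Q(-3)=-9.
So the global minimum of F is P(3) + Q(-3) − 5 = -135 − 9 − 5 = -149, attained at (3, -3).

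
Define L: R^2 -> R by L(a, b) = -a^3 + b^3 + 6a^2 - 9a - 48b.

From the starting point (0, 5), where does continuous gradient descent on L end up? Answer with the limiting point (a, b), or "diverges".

L is separable, so gradient descent decouples: a follows -∂L/∂a, b follows -∂L/∂b.
∂L/∂a = -3(a - 3)(a - 1); at a=0 this is -9, so a increases.
∂L/∂b = 3(b - 4)(b + 4); at b=5 this is 27, so b decreases.
a converges to its nearest critical value 1 (a local min of the a-part); b converges to 4. The iterate converges to (1, 4).

(1, 4)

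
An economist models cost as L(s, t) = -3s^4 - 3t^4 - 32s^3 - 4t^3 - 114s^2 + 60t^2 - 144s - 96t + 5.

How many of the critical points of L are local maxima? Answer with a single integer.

4

L separates as a function of s plus a function of t, so ∇L=0 decouples.
∂L/∂s = -12(s + 1)(s + 3)(s + 4) = 0 at s ∈ {-4, -3, -1}; ∂L/∂t = -12(t - 2)(t - 1)(t + 4) = 0 at t ∈ {-4, 1, 2}.
The Hessian is diagonal: diag(L_ss, L_tt). Second derivatives: L_ss(-4)=-36, L_ss(-3)=24, L_ss(-1)=-72; L_tt(-4)=-360, L_tt(1)=60, L_tt(2)=-72.
Local maxima occur where both diagonal entries negative: (-4, -4), (-4, 2), (-1, -4), (-1, 2). Count: 4.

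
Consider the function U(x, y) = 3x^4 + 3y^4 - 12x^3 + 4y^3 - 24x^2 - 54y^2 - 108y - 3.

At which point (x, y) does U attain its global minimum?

U(x,y) separates as P(x) + Q(y) − 3, so its minimum is min P + min Q − 3.
P'(x) = 12x(x - 4)(x + 1) vanishes at x ∈ {-1, 0, 4}; Q'(y) = 12(y - 3)(y + 1)(y + 3) vanishes at y ∈ {-3, -1, 3}.
Local minima of P (where P''>0): P(-1)=-9, P(4)=-384. Local minima of Q: Q(-3)=-27, Q(3)=-459.
So the global minimum of U is P(4) + Q(3) − 3 = -384 − 459 − 3 = -846, attained at (4, 3).

(4, 3)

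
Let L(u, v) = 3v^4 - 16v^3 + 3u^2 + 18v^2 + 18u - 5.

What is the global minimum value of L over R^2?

-59

L(u,v) separates as P(u) + Q(v) − 5, so its minimum is min P + min Q − 5.
P'(u) = 6u + 18 vanishes at u ∈ {-3}; Q'(v) = 12v(v - 3)(v - 1) vanishes at v ∈ {0, 1, 3}.
Local minima of P (where P''>0): P(-3)=-27. Local minima of Q: Q(0)=0, Q(3)=-27.
So the global minimum of L is P(-3) + Q(3) − 5 = -27 − 27 − 5 = -59, attained at (-3, 3).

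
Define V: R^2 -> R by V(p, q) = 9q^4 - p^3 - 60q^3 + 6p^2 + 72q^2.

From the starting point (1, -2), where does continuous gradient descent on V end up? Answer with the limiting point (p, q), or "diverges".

V is separable, so gradient descent decouples: p follows -∂V/∂p, q follows -∂V/∂q.
∂V/∂p = -3p(p - 4); at p=1 this is 9, so p decreases.
∂V/∂q = 36q(q - 4)(q - 1); at q=-2 this is -1296, so q increases.
p converges to its nearest critical value 0 (a local min of the p-part); q converges to 0. The iterate converges to (0, 0).

(0, 0)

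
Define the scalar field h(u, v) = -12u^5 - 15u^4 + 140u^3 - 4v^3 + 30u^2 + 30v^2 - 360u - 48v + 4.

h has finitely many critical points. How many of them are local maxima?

h separates as a function of u plus a function of v, so ∇h=0 decouples.
∂h/∂u = -60(u - 2)(u - 1)(u + 1)(u + 3) = 0 at u ∈ {-3, -1, 1, 2}; ∂h/∂v = -12(v - 4)(v - 1) = 0 at v ∈ {1, 4}.
The Hessian is diagonal: diag(h_uu, h_vv). Second derivatives: h_uu(-3)=2400, h_uu(-1)=-720, h_uu(1)=480, h_uu(2)=-900; h_vv(1)=36, h_vv(4)=-36.
Local maxima occur where both diagonal entries negative: (-1, 4), (2, 4). Count: 2.

2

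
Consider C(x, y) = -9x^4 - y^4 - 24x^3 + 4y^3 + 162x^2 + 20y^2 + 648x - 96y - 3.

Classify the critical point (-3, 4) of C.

The mixed partial ∂²C/∂x∂y is 0, so the Hessian at any point is diag(C_xx, C_yy) = diag(36(-3x^2 - 4x + 9), 4(-3y^2 + 6y + 10)).
At (-3, 4): H = diag(-216, -56).
Both eigenvalues are negative, so H is negative definite: a local maximum.

local maximum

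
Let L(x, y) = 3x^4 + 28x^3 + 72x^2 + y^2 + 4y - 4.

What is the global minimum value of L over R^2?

-8

L(x,y) separates as P(x) + Q(y) − 4, so its minimum is min P + min Q − 4.
P'(x) = 12x(x + 3)(x + 4) vanishes at x ∈ {-4, -3, 0}; Q'(y) = 2y + 4 vanishes at y ∈ {-2}.
Local minima of P (where P''>0): P(-4)=128, P(0)=0. Local minima of Q: Q(-2)=-4.
So the global minimum of L is P(0) + Q(-2) − 4 = 0 − 4 − 4 = -8, attained at (0, -2).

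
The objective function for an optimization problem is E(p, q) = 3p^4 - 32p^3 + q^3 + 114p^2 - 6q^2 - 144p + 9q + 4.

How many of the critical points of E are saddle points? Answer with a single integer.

E separates as a function of p plus a function of q, so ∇E=0 decouples.
∂E/∂p = 12(p - 4)(p - 3)(p - 1) = 0 at p ∈ {1, 3, 4}; ∂E/∂q = 3(q - 3)(q - 1) = 0 at q ∈ {1, 3}.
The Hessian is diagonal: diag(E_pp, E_qq). Second derivatives: E_pp(1)=72, E_pp(3)=-24, E_pp(4)=36; E_qq(1)=-6, E_qq(3)=6.
Saddle points occur where the two diagonal entries have opposite signs: (1, 1), (3, 3), (4, 1). Count: 3.

3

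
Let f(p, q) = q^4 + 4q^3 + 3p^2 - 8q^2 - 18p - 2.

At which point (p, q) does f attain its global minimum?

f(p,q) separates as A(p) + B(q) − 2, so its minimum is min A + min B − 2.
A'(p) = 6p - 18 vanishes at p ∈ {3}; B'(q) = 4q(q - 1)(q + 4) vanishes at q ∈ {-4, 0, 1}.
Local minima of A (where A''>0): A(3)=-27. Local minima of B: B(-4)=-128, B(1)=-3.
So the global minimum of f is A(3) + B(-4) − 2 = -27 − 128 − 2 = -157, attained at (3, -4).

(3, -4)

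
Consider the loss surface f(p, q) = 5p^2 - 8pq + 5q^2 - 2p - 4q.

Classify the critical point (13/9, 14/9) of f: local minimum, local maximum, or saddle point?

local minimum

The Hessian of f is constant: H = [[10, -8], [-8, 10]].
det(H) = 10·10 − (-8)² = 36.
det(H) > 0 and tr(H) = 20 > 0, so H is positive definite and the point is a local minimum.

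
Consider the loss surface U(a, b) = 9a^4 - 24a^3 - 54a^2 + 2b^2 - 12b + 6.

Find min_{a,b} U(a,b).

U(a,b) separates as P(a) + Q(b) + 6, so its minimum is min P + min Q + 6.
P'(a) = 36a(a - 3)(a + 1) vanishes at a ∈ {-1, 0, 3}; Q'(b) = 4b - 12 vanishes at b ∈ {3}.
Local minima of P (where P''>0): P(-1)=-21, P(3)=-405. Local minima of Q: Q(3)=-18.
So the global minimum of U is P(3) + Q(3) + 6 = -405 − 18 + 6 = -417, attained at (3, 3).

-417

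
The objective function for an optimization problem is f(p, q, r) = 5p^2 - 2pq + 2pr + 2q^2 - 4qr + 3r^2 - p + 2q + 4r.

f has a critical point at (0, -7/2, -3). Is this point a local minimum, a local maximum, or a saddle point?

The Hessian is constant: H = [[10, -2, 2], [-2, 4, -4], [2, -4, 6]].
Leading principal minors: Δ₁ = 10, Δ₂ = 36, Δ₃ = 72.
All leading minors are positive, so H is positive definite: a local minimum.

local minimum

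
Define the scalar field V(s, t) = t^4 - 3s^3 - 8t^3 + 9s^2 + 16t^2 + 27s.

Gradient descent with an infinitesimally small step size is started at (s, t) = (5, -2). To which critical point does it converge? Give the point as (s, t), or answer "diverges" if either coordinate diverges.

diverges

V is separable, so gradient descent decouples: s follows -∂V/∂s, t follows -∂V/∂t.
∂V/∂s = -9(s - 3)(s + 1); at s=5 this is -108, so s increases.
∂V/∂t = 4t(t - 4)(t - 2); at t=-2 this is -192, so t increases.
The s-coordinate has no critical point in that direction and runs off to infinity.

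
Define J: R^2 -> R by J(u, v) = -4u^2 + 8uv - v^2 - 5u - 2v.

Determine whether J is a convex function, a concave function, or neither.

neither

J is quadratic, so its Hessian is the constant matrix H = [[-8, 8], [8, -2]].
det(H) = -48, tr(H) = -10.
det(H) < 0, so H is indefinite: neither convex nor concave.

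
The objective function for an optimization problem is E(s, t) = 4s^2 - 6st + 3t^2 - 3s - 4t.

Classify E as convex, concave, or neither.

E is quadratic, so its Hessian is the constant matrix H = [[8, -6], [-6, 6]].
det(H) = 12, tr(H) = 14.
det(H) > 0 and tr(H) > 0, so H is positive definite everywhere: convex.

convex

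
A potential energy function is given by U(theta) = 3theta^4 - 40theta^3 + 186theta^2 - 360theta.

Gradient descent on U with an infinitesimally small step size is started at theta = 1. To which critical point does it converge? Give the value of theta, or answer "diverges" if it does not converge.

U'(theta) = 12(theta - 5)(theta - 3)(theta - 2), so U'(1) = -96.
Gradient descent moves in the -U' direction, i.e. theta is increasing.
The nearest critical point in that direction is theta = 2, where U'' = 36 > 0 (a local minimum). The iterate converges there.

2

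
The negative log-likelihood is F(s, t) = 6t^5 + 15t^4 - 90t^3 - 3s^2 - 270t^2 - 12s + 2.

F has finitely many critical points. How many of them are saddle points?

F separates as a function of s plus a function of t, so ∇F=0 decouples.
∂F/∂s = -6(s + 2) = 0 at s ∈ {-2}; ∂F/∂t = 30t(t - 3)(t + 2)(t + 3) = 0 at t ∈ {-3, -2, 0, 3}.
The Hessian is diagonal: diag(F_ss, F_tt). Second derivatives: F_ss(-2)=-6; F_tt(-3)=-540, F_tt(-2)=300, F_tt(0)=-540, F_tt(3)=2700.
Saddle points occur where the two diagonal entries have opposite signs: (-2, -2), (-2, 3). Count: 2.

2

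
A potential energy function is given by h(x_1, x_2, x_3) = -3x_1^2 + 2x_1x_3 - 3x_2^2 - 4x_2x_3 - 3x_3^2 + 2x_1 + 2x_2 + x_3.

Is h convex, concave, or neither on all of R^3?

h is quadratic, so its Hessian is the constant matrix H = [[-6, 0, 2], [0, -6, -4], [2, -4, -6]].
Leading principal minors: -6, 36, -96.
Signs alternate −, +, − ⇒ H ≺ 0 ⇒ concave.

concave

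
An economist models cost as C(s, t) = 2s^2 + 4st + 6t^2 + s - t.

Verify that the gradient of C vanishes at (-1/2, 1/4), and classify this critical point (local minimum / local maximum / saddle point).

∇C = (4s + 4t + 1, 4s + 12t - 1); substituting (-1/2, 1/4) gives ∇C = (0, 0), so (-1/2, 1/4) is indeed a critical point.
The Hessian of C is constant: H = [[4, 4], [4, 12]].
det(H) = 4·12 − 4² = 32.
det(H) > 0 and tr(H) = 16 > 0, so H is positive definite and the point is a local minimum.

local minimum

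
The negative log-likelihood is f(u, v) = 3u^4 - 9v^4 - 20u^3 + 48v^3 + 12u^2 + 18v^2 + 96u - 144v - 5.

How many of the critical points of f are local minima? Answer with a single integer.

2

f separates as a function of u plus a function of v, so ∇f=0 decouples.
∂f/∂u = 12(u - 4)(u - 2)(u + 1) = 0 at u ∈ {-1, 2, 4}; ∂f/∂v = -36(v - 4)(v - 1)(v + 1) = 0 at v ∈ {-1, 1, 4}.
The Hessian is diagonal: diag(f_uu, f_vv). Second derivatives: f_uu(-1)=180, f_uu(2)=-72, f_uu(4)=120; f_vv(-1)=-360, f_vv(1)=216, f_vv(4)=-540.
Local minima occur where both diagonal entries positive: (-1, 1), (4, 1). Count: 2.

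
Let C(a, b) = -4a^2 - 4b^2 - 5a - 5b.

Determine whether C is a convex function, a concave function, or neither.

concave

C is quadratic, so its Hessian is the constant matrix H = [[-8, 0], [0, -8]].
det(H) = 64, tr(H) = -16.
det(H) > 0 and tr(H) < 0, so H is negative definite everywhere: concave.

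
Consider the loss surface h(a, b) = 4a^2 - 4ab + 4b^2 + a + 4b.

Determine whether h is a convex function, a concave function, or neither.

h is quadratic, so its Hessian is the constant matrix H = [[8, -4], [-4, 8]].
det(H) = 48, tr(H) = 16.
det(H) > 0 and tr(H) > 0, so H is positive definite everywhere: convex.

convex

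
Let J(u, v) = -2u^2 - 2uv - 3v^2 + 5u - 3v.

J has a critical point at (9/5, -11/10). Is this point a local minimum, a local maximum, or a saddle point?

The Hessian of J is constant: H = [[-4, -2], [-2, -6]].
det(H) = (-4)·(-6) − (-2)² = 20.
det(H) > 0 and tr(H) = -10 < 0, so H is negative definite and the point is a local maximum.

local maximum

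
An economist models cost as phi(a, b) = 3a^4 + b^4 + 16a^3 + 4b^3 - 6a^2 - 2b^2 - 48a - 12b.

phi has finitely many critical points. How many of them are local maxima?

1

phi separates as a function of a plus a function of b, so ∇phi=0 decouples.
∂phi/∂a = 12(a - 1)(a + 1)(a + 4) = 0 at a ∈ {-4, -1, 1}; ∂phi/∂b = 4(b - 1)(b + 1)(b + 3) = 0 at b ∈ {-3, -1, 1}.
The Hessian is diagonal: diag(phi_aa, phi_bb). Second derivatives: phi_aa(-4)=180, phi_aa(-1)=-72, phi_aa(1)=120; phi_bb(-3)=32, phi_bb(-1)=-16, phi_bb(1)=32.
Local maxima occur where both diagonal entries negative: (-1, -1). Count: 1.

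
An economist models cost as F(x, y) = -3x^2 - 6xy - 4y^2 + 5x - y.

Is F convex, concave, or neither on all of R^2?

concave

F is quadratic, so its Hessian is the constant matrix H = [[-6, -6], [-6, -8]].
det(H) = 12, tr(H) = -14.
det(H) > 0 and tr(H) < 0, so H is negative definite everywhere: concave.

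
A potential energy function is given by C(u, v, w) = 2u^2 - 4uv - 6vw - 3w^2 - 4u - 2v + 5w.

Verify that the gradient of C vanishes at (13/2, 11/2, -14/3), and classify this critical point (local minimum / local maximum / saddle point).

saddle point

∇C = (4u - 4v - 4, -4u - 6w - 2, -6v - 6w + 5); substituting (13/2, 11/2, -14/3) gives ∇C = (0, 0, 0), so (13/2, 11/2, -14/3) is indeed a critical point.
The Hessian is constant: H = [[4, -4, 0], [-4, 0, -6], [0, -6, -6]].
Leading principal minors: Δ₁ = 4, Δ₂ = -16, Δ₃ = -48.
The minors fit neither the all-positive nor the alternating-sign pattern, so H is indefinite: a saddle point.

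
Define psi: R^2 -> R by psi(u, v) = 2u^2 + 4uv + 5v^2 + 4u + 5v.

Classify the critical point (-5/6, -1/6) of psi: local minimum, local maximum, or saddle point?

The Hessian of psi is constant: H = [[4, 4], [4, 10]].
det(H) = 4·10 − 4² = 24.
det(H) > 0 and tr(H) = 14 > 0, so H is positive definite and the point is a local minimum.

local minimum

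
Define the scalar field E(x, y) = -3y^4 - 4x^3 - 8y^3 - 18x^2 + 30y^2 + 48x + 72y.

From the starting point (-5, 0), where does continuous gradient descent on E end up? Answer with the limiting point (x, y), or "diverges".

E is separable, so gradient descent decouples: x follows -∂E/∂x, y follows -∂E/∂y.
∂E/∂x = -12(x - 1)(x + 4); at x=-5 this is -72, so x increases.
∂E/∂y = -12(y - 2)(y + 1)(y + 3); at y=0 this is 72, so y decreases.
x converges to its nearest critical value -4 (a local min of the x-part); y converges to -1. The iterate converges to (-4, -1).

(-4, -1)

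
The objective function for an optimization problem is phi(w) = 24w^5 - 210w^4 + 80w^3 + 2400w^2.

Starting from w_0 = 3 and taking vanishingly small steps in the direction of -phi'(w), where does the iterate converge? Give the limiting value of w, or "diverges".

phi'(w) = 120w(w - 5)(w - 4)(w + 2), so phi'(3) = 3600.
Gradient descent moves in the -phi' direction, i.e. w is decreasing.
The nearest critical point in that direction is w = 0, where phi'' = 4800 > 0 (a local minimum). The iterate converges there.

0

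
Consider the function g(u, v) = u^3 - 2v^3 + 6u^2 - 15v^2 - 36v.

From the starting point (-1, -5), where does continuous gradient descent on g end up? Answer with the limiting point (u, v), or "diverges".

g is separable, so gradient descent decouples: u follows -∂g/∂u, v follows -∂g/∂v.
∂g/∂u = 3u(u + 4); at u=-1 this is -9, so u increases.
∂g/∂v = -6(v + 2)(v + 3); at v=-5 this is -36, so v increases.
u converges to its nearest critical value 0 (a local min of the u-part); v converges to -3. The iterate converges to (0, -3).

(0, -3)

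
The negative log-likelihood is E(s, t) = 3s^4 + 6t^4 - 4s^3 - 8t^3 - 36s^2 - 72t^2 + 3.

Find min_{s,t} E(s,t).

-564

E(s,t) separates as P(s) + Q(t) + 3, so its minimum is min P + min Q + 3.
P'(s) = 12s(s - 3)(s + 2) vanishes at s ∈ {-2, 0, 3}; Q'(t) = 24t(t - 3)(t + 2) vanishes at t ∈ {-2, 0, 3}.
Local minima of P (where P''>0): P(-2)=-64, P(3)=-189. Local minima of Q: Q(-2)=-128, Q(3)=-378.
So the global minimum of E is P(3) + Q(3) + 3 = -189 − 378 + 3 = -564, attained at (3, 3).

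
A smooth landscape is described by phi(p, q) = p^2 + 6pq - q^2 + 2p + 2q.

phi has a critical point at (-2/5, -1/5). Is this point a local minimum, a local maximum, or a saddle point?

The Hessian of phi is constant: H = [[2, 6], [6, -2]].
det(H) = 2·(-2) − 6² = -40.
Since det(H) < 0, H is indefinite and the critical point is a saddle point.

saddle point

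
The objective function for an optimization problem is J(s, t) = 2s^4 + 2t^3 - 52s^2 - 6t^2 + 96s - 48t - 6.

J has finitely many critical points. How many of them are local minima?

2

J separates as a function of s plus a function of t, so ∇J=0 decouples.
∂J/∂s = 8(s - 3)(s - 1)(s + 4) = 0 at s ∈ {-4, 1, 3}; ∂J/∂t = 6(t - 4)(t + 2) = 0 at t ∈ {-2, 4}.
The Hessian is diagonal: diag(J_ss, J_tt). Second derivatives: J_ss(-4)=280, J_ss(1)=-80, J_ss(3)=112; J_tt(-2)=-36, J_tt(4)=36.
Local minima occur where both diagonal entries positive: (-4, 4), (3, 4). Count: 2.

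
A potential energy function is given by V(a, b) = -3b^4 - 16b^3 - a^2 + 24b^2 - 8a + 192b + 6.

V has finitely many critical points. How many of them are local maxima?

V separates as a function of a plus a function of b, so ∇V=0 decouples.
∂V/∂a = -2(a + 4) = 0 at a ∈ {-4}; ∂V/∂b = -12(b - 2)(b + 2)(b + 4) = 0 at b ∈ {-4, -2, 2}.
The Hessian is diagonal: diag(V_aa, V_bb). Second derivatives: V_aa(-4)=-2; V_bb(-4)=-144, V_bb(-2)=96, V_bb(2)=-288.
Local maxima occur where both diagonal entries negative: (-4, -4), (-4, 2). Count: 2.

2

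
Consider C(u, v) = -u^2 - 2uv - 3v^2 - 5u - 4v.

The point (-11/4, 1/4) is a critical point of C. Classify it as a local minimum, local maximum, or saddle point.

local maximum

The Hessian of C is constant: H = [[-2, -2], [-2, -6]].
det(H) = (-2)·(-6) − (-2)² = 8.
det(H) > 0 and tr(H) = -8 < 0, so H is negative definite and the point is a local maximum.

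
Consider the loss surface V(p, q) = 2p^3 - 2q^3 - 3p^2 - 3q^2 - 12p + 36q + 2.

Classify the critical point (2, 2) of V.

The mixed partial ∂²V/∂p∂q is 0, so the Hessian at any point is diag(V_pp, V_qq) = diag(6(2p - 1), -6(2q + 1)).
At (2, 2): H = diag(18, -30).
The eigenvalues have opposite signs, so H is indefinite: a saddle point.

saddle point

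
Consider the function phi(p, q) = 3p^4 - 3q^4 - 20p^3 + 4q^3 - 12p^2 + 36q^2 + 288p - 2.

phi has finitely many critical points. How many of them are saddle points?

5

phi separates as a function of p plus a function of q, so ∇phi=0 decouples.
∂phi/∂p = 12(p - 4)(p - 3)(p + 2) = 0 at p ∈ {-2, 3, 4}; ∂phi/∂q = -12q(q - 3)(q + 2) = 0 at q ∈ {-2, 0, 3}.
The Hessian is diagonal: diag(phi_pp, phi_qq). Second derivatives: phi_pp(-2)=360, phi_pp(3)=-60, phi_pp(4)=72; phi_qq(-2)=-120, phi_qq(0)=72, phi_qq(3)=-180.
Saddle points occur where the two diagonal entries have opposite signs: (-2, -2), (-2, 3), (3, 0), (4, -2), (4, 3). Count: 5.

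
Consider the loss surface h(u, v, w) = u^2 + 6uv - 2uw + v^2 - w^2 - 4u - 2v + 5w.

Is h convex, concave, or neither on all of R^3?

neither

h is quadratic, so its Hessian is the constant matrix H = [[2, 6, -2], [6, 2, 0], [-2, 0, -2]].
Leading principal minors: 2, -32, 56.
Neither pattern holds ⇒ H is indefinite ⇒ neither convex nor concave.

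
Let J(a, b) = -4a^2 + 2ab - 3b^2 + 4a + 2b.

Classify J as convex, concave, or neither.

J is quadratic, so its Hessian is the constant matrix H = [[-8, 2], [2, -6]].
det(H) = 44, tr(H) = -14.
det(H) > 0 and tr(H) < 0, so H is negative definite everywhere: concave.

concave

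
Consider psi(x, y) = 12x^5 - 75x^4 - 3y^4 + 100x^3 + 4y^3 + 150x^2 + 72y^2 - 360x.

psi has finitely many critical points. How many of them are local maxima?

4

psi separates as a function of x plus a function of y, so ∇psi=0 decouples.
∂psi/∂x = 60(x - 3)(x - 2)(x - 1)(x + 1) = 0 at x ∈ {-1, 1, 2, 3}; ∂psi/∂y = -12y(y - 4)(y + 3) = 0 at y ∈ {-3, 0, 4}.
The Hessian is diagonal: diag(psi_xx, psi_yy). Second derivatives: psi_xx(-1)=-1440, psi_xx(1)=240, psi_xx(2)=-180, psi_xx(3)=480; psi_yy(-3)=-252, psi_yy(0)=144, psi_yy(4)=-336.
Local maxima occur where both diagonal entries negative: (-1, -3), (-1, 4), (2, -3), (2, 4). Count: 4.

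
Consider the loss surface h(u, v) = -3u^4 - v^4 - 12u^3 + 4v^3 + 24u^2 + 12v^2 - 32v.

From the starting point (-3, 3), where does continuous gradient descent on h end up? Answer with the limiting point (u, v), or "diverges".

h is separable, so gradient descent decouples: u follows -∂h/∂u, v follows -∂h/∂v.
∂h/∂u = -12u(u - 1)(u + 4); at u=-3 this is -144, so u increases.
∂h/∂v = -4(v - 4)(v - 1)(v + 2); at v=3 this is 40, so v decreases.
u converges to its nearest critical value 0 (a local min of the u-part); v converges to 1. The iterate converges to (0, 1).

(0, 1)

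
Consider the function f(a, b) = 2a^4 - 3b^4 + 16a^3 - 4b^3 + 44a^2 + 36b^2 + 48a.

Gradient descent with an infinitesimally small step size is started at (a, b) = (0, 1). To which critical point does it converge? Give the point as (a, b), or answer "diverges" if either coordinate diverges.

f is separable, so gradient descent decouples: a follows -∂f/∂a, b follows -∂f/∂b.
∂f/∂a = 8(a + 1)(a + 2)(a + 3); at a=0 this is 48, so a decreases.
∂f/∂b = -12b(b - 2)(b + 3); at b=1 this is 48, so b decreases.
a converges to its nearest critical value -1 (a local min of the a-part); b converges to 0. The iterate converges to (-1, 0).

(-1, 0)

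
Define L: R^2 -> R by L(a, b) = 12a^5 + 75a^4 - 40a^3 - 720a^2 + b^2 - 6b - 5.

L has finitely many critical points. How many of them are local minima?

L separates as a function of a plus a function of b, so ∇L=0 decouples.
∂L/∂a = 60a(a - 2)(a + 3)(a + 4) = 0 at a ∈ {-4, -3, 0, 2}; ∂L/∂b = 2(b - 3) = 0 at b ∈ {3}.
The Hessian is diagonal: diag(L_aa, L_bb). Second derivatives: L_aa(-4)=-1440, L_aa(-3)=900, L_aa(0)=-1440, L_aa(2)=3600; L_bb(3)=2.
Local minima occur where both diagonal entries positive: (-3, 3), (2, 3). Count: 2.

2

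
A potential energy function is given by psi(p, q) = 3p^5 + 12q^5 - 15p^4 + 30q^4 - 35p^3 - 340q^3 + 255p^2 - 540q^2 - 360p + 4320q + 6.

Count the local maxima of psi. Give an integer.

psi separates as a function of p plus a function of q, so ∇psi=0 decouples.
∂psi/∂p = 15(p - 4)(p - 2)(p - 1)(p + 3) = 0 at p ∈ {-3, 1, 2, 4}; ∂psi/∂q = 60(q - 3)(q - 2)(q + 3)(q + 4) = 0 at q ∈ {-4, -3, 2, 3}.
The Hessian is diagonal: diag(psi_pp, psi_qq). Second derivatives: psi_pp(-3)=-2100, psi_pp(1)=180, psi_pp(2)=-150, psi_pp(4)=630; psi_qq(-4)=-2520, psi_qq(-3)=1800, psi_qq(2)=-1800, psi_qq(3)=2520.
Local maxima occur where both diagonal entries negative: (-3, -4), (-3, 2), (2, -4), (2, 2). Count: 4.

4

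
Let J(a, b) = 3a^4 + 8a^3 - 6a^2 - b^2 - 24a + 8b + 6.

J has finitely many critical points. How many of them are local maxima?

1

J separates as a function of a plus a function of b, so ∇J=0 decouples.
∂J/∂a = 12(a - 1)(a + 1)(a + 2) = 0 at a ∈ {-2, -1, 1}; ∂J/∂b = -2(b - 4) = 0 at b ∈ {4}.
The Hessian is diagonal: diag(J_aa, J_bb). Second derivatives: J_aa(-2)=36, J_aa(-1)=-24, J_aa(1)=72; J_bb(4)=-2.
Local maxima occur where both diagonal entries negative: (-1, 4). Count: 1.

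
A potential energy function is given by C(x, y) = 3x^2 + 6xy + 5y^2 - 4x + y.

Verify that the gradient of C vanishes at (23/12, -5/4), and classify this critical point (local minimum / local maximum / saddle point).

∇C = (6x + 6y - 4, 6x + 10y + 1); substituting (23/12, -5/4) gives ∇C = (0, 0), so (23/12, -5/4) is indeed a critical point.
The Hessian of C is constant: H = [[6, 6], [6, 10]].
det(H) = 6·10 − 6² = 24.
det(H) > 0 and tr(H) = 16 > 0, so H is positive definite and the point is a local minimum.

local minimum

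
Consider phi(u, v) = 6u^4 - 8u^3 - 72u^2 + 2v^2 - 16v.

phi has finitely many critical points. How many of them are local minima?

phi separates as a function of u plus a function of v, so ∇phi=0 decouples.
∂phi/∂u = 24u(u - 3)(u + 2) = 0 at u ∈ {-2, 0, 3}; ∂phi/∂v = 4(v - 4) = 0 at v ∈ {4}.
The Hessian is diagonal: diag(phi_uu, phi_vv). Second derivatives: phi_uu(-2)=240, phi_uu(0)=-144, phi_uu(3)=360; phi_vv(4)=4.
Local minima occur where both diagonal entries positive: (-2, 4), (3, 4). Count: 2.

2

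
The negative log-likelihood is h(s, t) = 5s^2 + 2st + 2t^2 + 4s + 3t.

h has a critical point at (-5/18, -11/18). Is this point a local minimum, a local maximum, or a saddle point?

The Hessian of h is constant: H = [[10, 2], [2, 4]].
det(H) = 10·4 − 2² = 36.
det(H) > 0 and tr(H) = 14 > 0, so H is positive definite and the point is a local minimum.

local minimum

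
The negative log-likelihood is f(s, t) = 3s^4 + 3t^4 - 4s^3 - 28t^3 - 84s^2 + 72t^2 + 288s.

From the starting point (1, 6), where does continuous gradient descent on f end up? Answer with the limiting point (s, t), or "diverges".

(-4, 4)

f is separable, so gradient descent decouples: s follows -∂f/∂s, t follows -∂f/∂t.
∂f/∂s = 12(s - 3)(s - 2)(s + 4); at s=1 this is 120, so s decreases.
∂f/∂t = 12t(t - 4)(t - 3); at t=6 this is 432, so t decreases.
s converges to its nearest critical value -4 (a local min of the s-part); t converges to 4. The iterate converges to (-4, 4).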